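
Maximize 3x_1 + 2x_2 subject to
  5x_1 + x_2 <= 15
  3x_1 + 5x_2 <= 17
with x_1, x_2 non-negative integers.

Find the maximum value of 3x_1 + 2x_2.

The continuous relaxation peaks at (2.64, 1.82) with value 11.55; rounding to a feasible lattice point costs some objective.
(x_1,x_2)=(2,2): 5·2+1·2=12≤15, 3·2+5·2=16≤17, objective 10.
(x_1,x_2)=(3,0): 5·3+1·0=15≤15, 3·3+5·0=9≤17, objective 9.
(x_1,x_2)=(2,1): 5·2+1·1=11≤15, 3·2+5·1=11≤17, objective 8.
(x_1,x_2)=(1,2): 5·1+1·2=7≤15, 3·1+5·2=13≤17, objective 7.
Maximum is 10 at (x_1,x_2)=(2,2).

10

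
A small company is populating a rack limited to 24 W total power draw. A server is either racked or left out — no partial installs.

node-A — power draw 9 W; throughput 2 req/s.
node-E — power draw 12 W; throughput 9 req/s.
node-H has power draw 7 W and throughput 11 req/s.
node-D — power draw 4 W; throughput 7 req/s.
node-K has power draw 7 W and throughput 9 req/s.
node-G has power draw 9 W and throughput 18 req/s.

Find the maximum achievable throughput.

Take node-H, node-K, and node-G: power draw 7 + 7 + 9 = 23 ≤ 24, throughput 11 + 9 + 18 = 38.
No other feasible combination does better.

38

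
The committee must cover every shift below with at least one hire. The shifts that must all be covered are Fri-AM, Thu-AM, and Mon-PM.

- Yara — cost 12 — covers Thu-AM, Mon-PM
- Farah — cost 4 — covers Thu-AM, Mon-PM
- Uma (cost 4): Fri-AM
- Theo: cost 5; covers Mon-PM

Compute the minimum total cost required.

8

Choose Farah and Uma: together they cover Fri-AM, Thu-AM, Mon-PM — every shift.
Total cost: 4 + 4 = 8.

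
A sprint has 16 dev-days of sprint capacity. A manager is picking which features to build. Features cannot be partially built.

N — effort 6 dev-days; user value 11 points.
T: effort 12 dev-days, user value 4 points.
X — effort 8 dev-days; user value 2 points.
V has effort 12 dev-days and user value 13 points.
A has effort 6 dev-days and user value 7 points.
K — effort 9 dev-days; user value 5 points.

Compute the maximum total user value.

V: effort 12 ≤ 16, user value 13.
N + K: effort 6 + 9 = 15 ≤ 16, user value 11 + 5 = 16.
N + A: effort 6 + 6 = 12 ≤ 16, user value 11 + 7 = 18.
Best is N and A with total user value 18.

18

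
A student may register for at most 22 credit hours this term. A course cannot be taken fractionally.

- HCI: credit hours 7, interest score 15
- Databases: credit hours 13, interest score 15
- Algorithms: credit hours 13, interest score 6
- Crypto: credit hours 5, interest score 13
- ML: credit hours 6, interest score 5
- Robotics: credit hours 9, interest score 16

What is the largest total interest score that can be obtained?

Take HCI, Crypto, and Robotics: credit hours 7 + 5 + 9 = 21 ≤ 22, interest score 15 + 13 + 16 = 44.
No other feasible combination does better.

44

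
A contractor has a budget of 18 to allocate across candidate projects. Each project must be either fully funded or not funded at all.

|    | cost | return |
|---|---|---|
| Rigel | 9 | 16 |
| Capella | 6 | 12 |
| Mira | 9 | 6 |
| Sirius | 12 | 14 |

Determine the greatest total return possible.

Allowing fractional choices, the relaxed optimum would be about 31.5, but projects are indivisible.
Rigel + Mira: cost 9 + 9 = 18 ≤ 18, return 16 + 6 = 22.
Rigel + Capella: cost 9 + 6 = 15 ≤ 18, return 16 + 12 = 28.
Capella + Sirius: cost 6 + 12 = 18 ≤ 18, return 12 + 14 = 26.
Best is Rigel and Capella with total return 28.

28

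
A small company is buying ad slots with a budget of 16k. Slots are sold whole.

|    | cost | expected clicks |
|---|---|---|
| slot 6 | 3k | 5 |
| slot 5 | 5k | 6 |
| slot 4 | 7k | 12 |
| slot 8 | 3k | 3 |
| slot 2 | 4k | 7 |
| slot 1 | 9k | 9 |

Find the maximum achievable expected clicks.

25

slot 5 + slot 4 + slot 2: cost 5 + 7 + 4 = 16 ≤ 16, expected clicks 6 + 12 + 7 = 25.
slot 6 + slot 5 + slot 4: cost 3 + 5 + 7 = 15 ≤ 16, expected clicks 5 + 6 + 12 = 23.
slot 6 + slot 4 + slot 2: cost 3 + 7 + 4 = 14 ≤ 16, expected clicks 5 + 12 + 7 = 24.
Best is slot 5, slot 4, and slot 2 with total expected clicks 25.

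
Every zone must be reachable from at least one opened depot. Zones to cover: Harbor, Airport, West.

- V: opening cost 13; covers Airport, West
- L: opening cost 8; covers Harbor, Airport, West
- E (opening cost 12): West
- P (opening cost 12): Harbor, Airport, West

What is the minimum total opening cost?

8

This is an integer covering problem.
L alone covers Harbor, Airport, West — every zone.
Total opening cost: 8.
No cover costs less than 8.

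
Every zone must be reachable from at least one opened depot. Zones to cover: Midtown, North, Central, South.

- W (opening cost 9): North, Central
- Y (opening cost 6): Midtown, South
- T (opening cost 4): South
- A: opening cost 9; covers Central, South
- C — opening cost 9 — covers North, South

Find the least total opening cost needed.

15

Choose W and Y: together they cover Midtown, North, Central, South — every zone.
Total opening cost: 9 + 6 = 15.
No cover costs less than 15.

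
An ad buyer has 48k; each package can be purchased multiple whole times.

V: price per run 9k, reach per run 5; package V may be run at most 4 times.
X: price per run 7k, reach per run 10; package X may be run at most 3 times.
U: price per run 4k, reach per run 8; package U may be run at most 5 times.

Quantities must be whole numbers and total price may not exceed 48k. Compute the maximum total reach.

70

This is a bounded integer knapsack.
3×X and 5×U: price 41 ≤ 48, reach 3·10 + 5·8 = 70.
1×V, 3×X, and 4×U: price 46 ≤ 48, reach 1·5 + 3·10 + 4·8 = 67.
Best is 70.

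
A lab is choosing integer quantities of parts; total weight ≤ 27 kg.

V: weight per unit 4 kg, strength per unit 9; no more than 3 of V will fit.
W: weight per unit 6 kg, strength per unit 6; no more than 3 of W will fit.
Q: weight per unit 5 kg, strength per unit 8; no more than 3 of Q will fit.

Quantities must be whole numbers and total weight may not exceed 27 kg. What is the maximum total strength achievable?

51

3×V and 3×Q: weight 27 ≤ 27, strength 3·9 + 3·8 = 51.
3×V and 2×Q: weight 22 ≤ 27, strength 3·9 + 2·8 = 43.
Best is 51.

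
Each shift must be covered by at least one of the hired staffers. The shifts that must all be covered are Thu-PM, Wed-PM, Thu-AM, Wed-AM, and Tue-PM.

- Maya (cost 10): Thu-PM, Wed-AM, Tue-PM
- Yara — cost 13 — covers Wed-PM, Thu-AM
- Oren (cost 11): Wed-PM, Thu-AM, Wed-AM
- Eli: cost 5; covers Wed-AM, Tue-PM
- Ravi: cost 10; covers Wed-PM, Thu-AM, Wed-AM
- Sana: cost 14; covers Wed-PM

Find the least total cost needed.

20

The greedy cost-per-new-shift heuristic would pick Eli, Ravi, and Maya for 25, but a cheaper cover exists.
Choose Maya and Ravi: together they cover Thu-PM, Wed-PM, Thu-AM, Wed-AM, Tue-PM — every shift.
Total cost: 10 + 10 = 20.
No cover costs less than 20.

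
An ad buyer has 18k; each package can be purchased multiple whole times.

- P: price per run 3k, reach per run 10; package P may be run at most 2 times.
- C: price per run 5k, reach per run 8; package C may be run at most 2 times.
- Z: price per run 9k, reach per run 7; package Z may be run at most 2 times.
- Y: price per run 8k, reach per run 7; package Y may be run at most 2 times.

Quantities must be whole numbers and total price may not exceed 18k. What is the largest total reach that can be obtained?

This is a bounded integer knapsack.
P has the best ratio (10/3); taking only P gives at most 2×10 = 20 (stopped by the supply cap of 2).
Mixing does better — 2×P and 2×C: price 16 ≤ 18, reach 2·10 + 2·8 = 36.

36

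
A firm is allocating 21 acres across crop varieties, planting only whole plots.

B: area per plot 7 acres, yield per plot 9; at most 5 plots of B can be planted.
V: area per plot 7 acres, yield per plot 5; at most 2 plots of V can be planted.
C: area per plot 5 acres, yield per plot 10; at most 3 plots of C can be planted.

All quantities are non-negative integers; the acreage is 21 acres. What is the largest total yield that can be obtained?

This is a bounded integer knapsack.
C has the best ratio (10/5); taking only C gives at most 3×10 = 30 (stopped by the supply cap of 3).
Optimal: 3×C: area 15 ≤ 21, yield 3·10 = 30.

30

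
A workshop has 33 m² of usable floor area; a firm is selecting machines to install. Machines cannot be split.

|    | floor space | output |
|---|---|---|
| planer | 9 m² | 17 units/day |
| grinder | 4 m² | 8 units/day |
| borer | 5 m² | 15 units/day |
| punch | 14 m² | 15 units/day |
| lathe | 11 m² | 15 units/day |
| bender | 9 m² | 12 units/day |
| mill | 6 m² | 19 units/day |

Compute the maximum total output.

Allowing fractional choices, the relaxed optimum would be about 71.3, but machines are indivisible.
planer + grinder + borer + bender + mill: floor space 9 + 4 + 5 + 9 + 6 = 33 ≤ 33, output 17 + 8 + 15 + 12 + 19 = 71.
planer + borer + bender + mill: floor space 9 + 5 + 9 + 6 = 29 ≤ 33, output 17 + 15 + 12 + 19 = 63.
planer + borer + lathe + mill: floor space 9 + 5 + 11 + 6 = 31 ≤ 33, output 17 + 15 + 15 + 19 = 66.
Best is planer, grinder, borer, bender, and mill with total output 71.

71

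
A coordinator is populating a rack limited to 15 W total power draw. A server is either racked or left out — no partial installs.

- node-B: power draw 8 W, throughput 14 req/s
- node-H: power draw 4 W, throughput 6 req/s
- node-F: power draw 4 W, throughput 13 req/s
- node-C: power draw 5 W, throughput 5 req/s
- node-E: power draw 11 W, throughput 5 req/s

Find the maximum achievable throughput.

27

node-B + node-F: power draw 8 + 4 = 12 ≤ 15, throughput 14 + 13 = 27.
node-H + node-F + node-C: power draw 4 + 4 + 5 = 13 ≤ 15, throughput 6 + 13 + 5 = 24.
node-B + node-H: power draw 8 + 4 = 12 ≤ 15, throughput 14 + 6 = 20.
Best is node-B and node-F with total throughput 27.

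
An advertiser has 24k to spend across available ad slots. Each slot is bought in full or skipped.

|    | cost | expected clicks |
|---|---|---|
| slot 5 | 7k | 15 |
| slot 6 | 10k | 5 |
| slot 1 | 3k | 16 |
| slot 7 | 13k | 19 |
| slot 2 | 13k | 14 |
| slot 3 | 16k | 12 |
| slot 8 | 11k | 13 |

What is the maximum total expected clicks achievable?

This is an integer program with binary decision variables.
Allowing fractional choices, the relaxed optimum would be about 51.2, but ad slots are indivisible.
slot 5 + slot 1 + slot 2: cost 7 + 3 + 13 = 23 ≤ 24, expected clicks 15 + 16 + 14 = 45.
slot 5 + slot 1 + slot 8: cost 7 + 3 + 11 = 21 ≤ 24, expected clicks 15 + 16 + 13 = 44.
slot 5 + slot 1 + slot 7: cost 7 + 3 + 13 = 23 ≤ 24, expected clicks 15 + 16 + 19 = 50.
Best is slot 5, slot 1, and slot 7 with total expected clicks 50.

50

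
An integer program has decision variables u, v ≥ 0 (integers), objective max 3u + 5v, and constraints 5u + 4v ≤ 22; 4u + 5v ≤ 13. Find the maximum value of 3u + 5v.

The continuous relaxation peaks at (0, 2.6) with value 13.00; rounding to a feasible lattice point costs some objective.
(u,v)=(2,1): 5·2+4·1=14≤22, 4·2+5·1=13≤13, objective 11.
(u,v)=(0,2): 5·0+4·2=8≤22, 4·0+5·2=10≤13, objective 10.
(u,v)=(3,0): 5·3+4·0=15≤22, 4·3+5·0=12≤13, objective 9.
The best lattice point is (2,1), giving 11.

11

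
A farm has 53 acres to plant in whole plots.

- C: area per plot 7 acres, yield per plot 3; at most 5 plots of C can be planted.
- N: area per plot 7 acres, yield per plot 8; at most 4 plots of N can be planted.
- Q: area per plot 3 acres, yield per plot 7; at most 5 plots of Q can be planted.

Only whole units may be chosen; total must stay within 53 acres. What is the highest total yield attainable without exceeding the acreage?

70

This is a bounded integer knapsack.
Take 1×C, 4×N, and 5×Q: area 50 ≤ 53, yield 1·3 + 4·8 + 5·7 = 70.
Q has the best ratio (7/3) and is taken to its limit of 5; remaining capacity is filled optimally with the others.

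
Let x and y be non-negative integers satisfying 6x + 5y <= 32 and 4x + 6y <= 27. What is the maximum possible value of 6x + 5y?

30

(x,y)=(5,0): 6·5+5·0=30≤32, 4·5+6·0=20≤27, objective 30.
(x,y)=(4,1): 6·4+5·1=29≤32, 4·4+6·1=22≤27, objective 29.
(x,y)=(4,0): 6·4+5·0=24≤32, 4·4+6·0=16≤27, objective 24.
Maximum is 30 at (x,y)=(5,0).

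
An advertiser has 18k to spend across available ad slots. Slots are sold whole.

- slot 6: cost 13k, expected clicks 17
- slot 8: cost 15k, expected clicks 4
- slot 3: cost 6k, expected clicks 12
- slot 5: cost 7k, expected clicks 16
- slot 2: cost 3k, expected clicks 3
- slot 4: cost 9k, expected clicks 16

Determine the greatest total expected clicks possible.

32

Take slot 5 and slot 4: cost 7 + 9 = 16 ≤ 18, expected clicks 16 + 16 = 32.
No other feasible combination does better.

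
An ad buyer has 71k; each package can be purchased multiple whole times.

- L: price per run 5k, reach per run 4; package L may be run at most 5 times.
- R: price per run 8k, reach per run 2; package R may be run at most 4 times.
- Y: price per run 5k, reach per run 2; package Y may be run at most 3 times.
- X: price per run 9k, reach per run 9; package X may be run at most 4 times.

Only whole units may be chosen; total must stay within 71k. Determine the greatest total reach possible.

60

This is a bounded integer knapsack.
X has the best ratio (9/9); taking only X gives at most 4×9 = 36 (stopped by the supply cap of 4).
Mixing does better — 5×L, 2×Y, and 4×X: price 71 ≤ 71, reach 5·4 + 2·2 + 4·9 = 60.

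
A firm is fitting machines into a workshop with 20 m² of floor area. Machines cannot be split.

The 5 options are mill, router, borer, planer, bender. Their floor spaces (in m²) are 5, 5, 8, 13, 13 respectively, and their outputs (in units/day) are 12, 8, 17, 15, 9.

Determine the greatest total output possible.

37

mill + planer: floor space 5 + 13 = 18 ≤ 20, output 12 + 15 = 27.
mill + borer: floor space 5 + 8 = 13 ≤ 20, output 12 + 17 = 29.
mill + router + borer: floor space 5 + 5 + 8 = 18 ≤ 20, output 12 + 8 + 17 = 37.
Best is mill, router, and borer with total output 37.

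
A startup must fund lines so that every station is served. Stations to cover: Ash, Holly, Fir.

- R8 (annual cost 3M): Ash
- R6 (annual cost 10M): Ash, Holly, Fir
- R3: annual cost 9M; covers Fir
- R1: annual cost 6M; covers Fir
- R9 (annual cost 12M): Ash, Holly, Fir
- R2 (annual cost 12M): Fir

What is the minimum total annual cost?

10

The greedy cost-per-new-station heuristic would pick R8 and R6 for 13, but a cheaper cover exists.
R6 alone covers Ash, Holly, Fir — every station.
Total annual cost: 10.
No cover costs less than 10.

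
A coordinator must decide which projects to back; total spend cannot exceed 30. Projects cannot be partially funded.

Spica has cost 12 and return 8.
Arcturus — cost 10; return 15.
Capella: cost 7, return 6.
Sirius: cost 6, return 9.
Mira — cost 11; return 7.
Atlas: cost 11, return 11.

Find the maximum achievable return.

35

Treat it as a binary knapsack problem.
Take Arcturus, Sirius, and Atlas: cost 10 + 6 + 11 = 27 ≤ 30, return 15 + 9 + 11 = 35.
No other feasible combination does better.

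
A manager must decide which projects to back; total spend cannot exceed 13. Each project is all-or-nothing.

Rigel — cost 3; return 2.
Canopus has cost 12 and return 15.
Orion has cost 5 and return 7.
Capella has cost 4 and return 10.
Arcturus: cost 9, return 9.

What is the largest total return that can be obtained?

19

Treat it as a binary knapsack problem.
Capella + Arcturus: cost 4 + 9 = 13 ≤ 13, return 10 + 9 = 19.
Rigel + Orion + Capella: cost 3 + 5 + 4 = 12 ≤ 13, return 2 + 7 + 10 = 19.
Orion + Capella: cost 5 + 4 = 9 ≤ 13, return 7 + 10 = 17.
The maximum return is 19; one optimal choice is Rigel, Orion, and Capella.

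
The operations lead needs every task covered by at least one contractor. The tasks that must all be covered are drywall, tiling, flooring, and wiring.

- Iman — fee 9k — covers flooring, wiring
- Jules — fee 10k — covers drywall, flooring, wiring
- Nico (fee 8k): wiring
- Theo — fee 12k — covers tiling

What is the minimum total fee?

This is an integer covering problem.
Choose Jules and Theo: together they cover drywall, tiling, flooring, wiring — every task.
Total fee: 10 + 12 = 22.

22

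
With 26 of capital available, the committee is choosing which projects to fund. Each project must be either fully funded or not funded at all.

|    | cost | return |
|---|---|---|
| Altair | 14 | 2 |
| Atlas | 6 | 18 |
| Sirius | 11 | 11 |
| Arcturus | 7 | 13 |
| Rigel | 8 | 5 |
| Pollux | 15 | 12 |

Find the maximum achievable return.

42

This is an integer program with binary decision variables.
Allowing fractional choices, the relaxed optimum would be about 43.6, but projects are indivisible.
Atlas + Sirius + Rigel: cost 6 + 11 + 8 = 25 ≤ 26, return 18 + 11 + 5 = 34.
Atlas + Sirius + Arcturus: cost 6 + 11 + 7 = 24 ≤ 26, return 18 + 11 + 13 = 42.
Atlas + Arcturus + Rigel: cost 6 + 7 + 8 = 21 ≤ 26, return 18 + 13 + 5 = 36.
Best is Atlas, Sirius, and Arcturus with total return 42.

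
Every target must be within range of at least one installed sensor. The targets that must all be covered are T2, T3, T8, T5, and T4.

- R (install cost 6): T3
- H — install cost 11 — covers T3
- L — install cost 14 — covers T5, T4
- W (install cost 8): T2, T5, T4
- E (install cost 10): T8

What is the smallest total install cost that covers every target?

24

Choose R, W, and E: together they cover T2, T3, T8, T5, T4 — every target.
Total install cost: 6 + 8 + 10 = 24.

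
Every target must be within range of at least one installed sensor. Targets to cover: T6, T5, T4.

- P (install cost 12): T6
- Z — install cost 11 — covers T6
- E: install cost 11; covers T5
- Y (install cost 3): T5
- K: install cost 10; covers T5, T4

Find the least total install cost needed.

21

Choose Z and K: together they cover T6, T5, T4 — every target.
Total install cost: 11 + 10 = 21.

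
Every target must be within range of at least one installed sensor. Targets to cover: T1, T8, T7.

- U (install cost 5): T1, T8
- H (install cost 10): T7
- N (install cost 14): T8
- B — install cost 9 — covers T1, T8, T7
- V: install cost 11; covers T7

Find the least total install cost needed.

The greedy cost-per-new-target heuristic would pick U and B for 14, but a cheaper cover exists.
B alone covers T1, T8, T7 — every target.
Total install cost: 9.
No cover costs less than 9.

9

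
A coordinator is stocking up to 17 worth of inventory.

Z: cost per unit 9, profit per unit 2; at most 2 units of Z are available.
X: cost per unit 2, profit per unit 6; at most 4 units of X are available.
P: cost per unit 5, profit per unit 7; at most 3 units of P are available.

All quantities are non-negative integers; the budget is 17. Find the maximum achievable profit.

32

This is a bounded integer knapsack.
3×X and 2×P: cost 16 ≤ 17, profit 3·6 + 2·7 = 32.
4×X and 1×P: cost 13 ≤ 17, profit 4·6 + 1·7 = 31.
Best is 32.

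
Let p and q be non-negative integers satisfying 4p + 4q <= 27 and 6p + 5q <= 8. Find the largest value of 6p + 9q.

9

(p,q)=(0,1): 4·0+4·1=4≤27, 6·0+5·1=5≤8, objective 9.
(p,q)=(1,0): 4·1+4·0=4≤27, 6·1+5·0=6≤8, objective 6.
(p,q)=(0,0): 4·0+4·0=0≤27, 6·0+5·0=0≤8, objective 0.
No feasible integer point exceeds 9.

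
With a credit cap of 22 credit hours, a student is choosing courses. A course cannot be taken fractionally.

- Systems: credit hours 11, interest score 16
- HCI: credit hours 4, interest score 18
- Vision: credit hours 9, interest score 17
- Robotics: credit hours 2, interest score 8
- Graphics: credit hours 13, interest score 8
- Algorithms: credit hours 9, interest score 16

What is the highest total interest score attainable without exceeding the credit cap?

This is a 0-1 knapsack instance.
Allowing fractional choices, the relaxed optimum would be about 55.4, but courses are indivisible.
HCI + Vision + Robotics: credit hours 4 + 9 + 2 = 15 ≤ 22, interest score 18 + 17 + 8 = 43.
HCI + Vision + Algorithms: credit hours 4 + 9 + 9 = 22 ≤ 22, interest score 18 + 17 + 16 = 51.
HCI + Robotics + Algorithms: credit hours 4 + 2 + 9 = 15 ≤ 22, interest score 18 + 8 + 16 = 42.
Best is HCI, Vision, and Algorithms with total interest score 51.

51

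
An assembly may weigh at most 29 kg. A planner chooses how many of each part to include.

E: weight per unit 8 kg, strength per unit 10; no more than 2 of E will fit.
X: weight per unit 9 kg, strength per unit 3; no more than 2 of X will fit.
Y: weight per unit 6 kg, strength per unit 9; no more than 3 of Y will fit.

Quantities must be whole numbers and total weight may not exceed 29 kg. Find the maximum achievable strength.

38

Y has the best ratio (9/6); taking only Y gives at most 3×9 = 27 (stopped by the supply cap of 3).
Mixing does better — 2×E and 2×Y: weight 28 ≤ 29, strength 2·10 + 2·9 = 38.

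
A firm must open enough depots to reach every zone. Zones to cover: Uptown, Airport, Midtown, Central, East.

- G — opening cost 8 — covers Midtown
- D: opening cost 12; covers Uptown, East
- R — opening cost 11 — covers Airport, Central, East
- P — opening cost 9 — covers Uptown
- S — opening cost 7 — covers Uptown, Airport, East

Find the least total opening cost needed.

26

Choose G, R, and S: together they cover Uptown, Airport, Midtown, Central, East — every zone.
Total opening cost: 8 + 11 + 7 = 26.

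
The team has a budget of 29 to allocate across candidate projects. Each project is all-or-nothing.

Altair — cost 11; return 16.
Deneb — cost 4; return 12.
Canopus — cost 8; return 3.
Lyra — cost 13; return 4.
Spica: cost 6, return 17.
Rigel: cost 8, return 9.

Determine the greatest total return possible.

Altair + Deneb + Spica + Rigel: cost 11 + 4 + 6 + 8 = 29 ≤ 29, return 16 + 12 + 17 + 9 = 54.
Altair + Deneb + Spica: cost 11 + 4 + 6 = 21 ≤ 29, return 16 + 12 + 17 = 45.
Altair + Deneb + Canopus + Spica: cost 11 + 4 + 8 + 6 = 29 ≤ 29, return 16 + 12 + 3 + 17 = 48.
Best is Altair, Deneb, Spica, and Rigel with total return 54.

54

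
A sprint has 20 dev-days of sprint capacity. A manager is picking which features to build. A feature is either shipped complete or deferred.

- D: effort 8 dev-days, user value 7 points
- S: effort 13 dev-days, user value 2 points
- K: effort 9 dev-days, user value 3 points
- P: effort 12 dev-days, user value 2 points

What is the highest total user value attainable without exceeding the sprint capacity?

Treat it as a binary knapsack problem.
Allowing fractional choices, the relaxed optimum would be about 10.5, but features are indivisible.
D + K: effort 8 + 9 = 17 ≤ 20, user value 7 + 3 = 10.
D + P: effort 8 + 12 = 20 ≤ 20, user value 7 + 2 = 9.
Best is D and K with total user value 10.

10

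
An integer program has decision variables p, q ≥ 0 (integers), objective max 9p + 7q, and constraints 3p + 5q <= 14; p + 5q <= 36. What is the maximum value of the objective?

(p,q)=(4,0): 3·4+5·0=12≤14, 1·4+5·0=4≤36, objective 36.
(p,q)=(3,1): 3·3+5·1=14≤14, 1·3+5·1=8≤36, objective 34.
(p,q)=(3,0): 3·3+5·0=9≤14, 1·3+5·0=3≤36, objective 27.
No feasible integer point exceeds 36.

36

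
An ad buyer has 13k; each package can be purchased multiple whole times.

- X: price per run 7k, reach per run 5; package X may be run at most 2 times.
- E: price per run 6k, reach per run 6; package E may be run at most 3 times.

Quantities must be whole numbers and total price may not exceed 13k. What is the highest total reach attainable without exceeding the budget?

This is a bounded integer knapsack.
E has the best ratio (6/6); taking only E gives at most 2×6 = 12 (stopped by the price limit).
Optimal: 2×E: price 12 ≤ 13, reach 2·6 = 12.

12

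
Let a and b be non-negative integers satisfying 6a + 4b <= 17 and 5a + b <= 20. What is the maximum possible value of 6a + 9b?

36

(a,b)=(0,4): 6·0+4·4=16≤17, 5·0+1·4=4≤20, objective 36.
(a,b)=(0,3): 6·0+4·3=12≤17, 5·0+1·3=3≤20, objective 27.
Maximum is 36 at (a,b)=(0,4).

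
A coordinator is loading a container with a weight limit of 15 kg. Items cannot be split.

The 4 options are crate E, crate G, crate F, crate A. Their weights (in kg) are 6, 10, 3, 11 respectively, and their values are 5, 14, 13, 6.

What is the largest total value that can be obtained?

27

crate E + crate F: weight 6 + 3 = 9 ≤ 15, value 5 + 13 = 18.
crate F + crate A: weight 3 + 11 = 14 ≤ 15, value 13 + 6 = 19.
crate G + crate F: weight 10 + 3 = 13 ≤ 15, value 14 + 13 = 27.
Best is crate G and crate F with total value 27.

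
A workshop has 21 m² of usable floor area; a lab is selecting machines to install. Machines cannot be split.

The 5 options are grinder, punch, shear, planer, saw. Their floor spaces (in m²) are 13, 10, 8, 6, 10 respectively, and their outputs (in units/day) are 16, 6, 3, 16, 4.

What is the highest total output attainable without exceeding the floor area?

Allowing fractional choices, the relaxed optimum would be about 33.2, but machines are indivisible.
punch + planer: floor space 10 + 6 = 16 ≤ 21, output 6 + 16 = 22.
planer + saw: floor space 6 + 10 = 16 ≤ 21, output 16 + 4 = 20.
grinder + planer: floor space 13 + 6 = 19 ≤ 21, output 16 + 16 = 32.
Best is grinder and planer with total output 32.

32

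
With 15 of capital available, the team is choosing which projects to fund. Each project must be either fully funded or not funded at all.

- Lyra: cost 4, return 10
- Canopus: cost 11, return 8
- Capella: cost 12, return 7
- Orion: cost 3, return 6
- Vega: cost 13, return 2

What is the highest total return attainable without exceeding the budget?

18

Take Lyra and Canopus: cost 4 + 11 = 15 ≤ 15, return 10 + 8 = 18.
No other feasible combination does better.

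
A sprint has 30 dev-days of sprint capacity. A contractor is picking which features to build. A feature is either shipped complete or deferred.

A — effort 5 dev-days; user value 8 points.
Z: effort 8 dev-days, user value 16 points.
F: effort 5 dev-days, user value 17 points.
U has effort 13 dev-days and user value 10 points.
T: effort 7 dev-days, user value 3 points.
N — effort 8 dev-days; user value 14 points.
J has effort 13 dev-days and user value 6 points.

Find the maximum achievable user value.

55

Allowing fractional choices, the relaxed optimum would be about 58.1, but features are indivisible.
Z + F + N: effort 8 + 5 + 8 = 21 ≤ 30, user value 16 + 17 + 14 = 47.
A + Z + F + N: effort 5 + 8 + 5 + 8 = 26 ≤ 30, user value 8 + 16 + 17 + 14 = 55.
Z + F + T + N: effort 8 + 5 + 7 + 8 = 28 ≤ 30, user value 16 + 17 + 3 + 14 = 50.
Best is A, Z, F, and N with total user value 55.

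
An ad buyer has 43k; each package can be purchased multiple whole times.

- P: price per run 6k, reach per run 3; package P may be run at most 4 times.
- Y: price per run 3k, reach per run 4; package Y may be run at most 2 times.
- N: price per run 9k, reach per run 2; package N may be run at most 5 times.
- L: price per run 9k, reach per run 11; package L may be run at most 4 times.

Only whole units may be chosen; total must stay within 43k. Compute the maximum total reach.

52

1×Y and 4×L: price 39 ≤ 43, reach 1·4 + 4·11 = 48.
2×Y and 4×L: price 42 ≤ 43, reach 2·4 + 4·11 = 52.
Best is 52.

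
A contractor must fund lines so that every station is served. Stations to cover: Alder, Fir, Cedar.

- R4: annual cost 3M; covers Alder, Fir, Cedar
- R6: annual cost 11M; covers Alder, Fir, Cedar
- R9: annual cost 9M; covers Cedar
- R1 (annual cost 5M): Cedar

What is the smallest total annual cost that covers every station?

3

This is an integer covering problem.
R4 alone covers Alder, Fir, Cedar — every station.
Total annual cost: 3.
No cover costs less than 3.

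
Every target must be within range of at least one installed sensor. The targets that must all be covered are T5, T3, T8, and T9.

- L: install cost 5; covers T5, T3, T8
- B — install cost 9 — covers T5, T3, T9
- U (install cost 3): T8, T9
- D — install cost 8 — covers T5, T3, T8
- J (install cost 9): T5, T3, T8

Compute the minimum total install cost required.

Choose L and U: together they cover T5, T3, T8, T9 — every target.
Total install cost: 5 + 3 = 8.
No cover costs less than 8.

8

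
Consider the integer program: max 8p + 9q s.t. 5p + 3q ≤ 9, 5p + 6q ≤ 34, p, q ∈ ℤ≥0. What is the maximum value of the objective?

27

(p,q)=(0,3) is feasible, giving 27.
(p,q)=(0,2) is feasible, giving 18.
No feasible integer point exceeds 27.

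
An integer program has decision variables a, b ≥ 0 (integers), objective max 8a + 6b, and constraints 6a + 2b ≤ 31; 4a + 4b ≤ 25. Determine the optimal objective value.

44

Relaxing integrality, the LP optimum is 46.75 at (a,b) = (4.62, 1.62), which is not an integer point.
(a,b)=(4,2) is feasible, giving 44.
(a,b)=(3,3) is feasible, giving 42.
(a,b)=(5,0) is feasible, giving 40.
(a,b)=(4,1) is feasible, giving 38.
The best lattice point is (4,2), giving 44.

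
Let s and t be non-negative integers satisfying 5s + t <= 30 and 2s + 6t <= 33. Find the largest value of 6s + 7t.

52

Relaxing integrality, the LP optimum is 57.75 at (s,t) = (5.25, 3.75), which is not an integer point.
(s,t)=(4,4): 5·4+1·4=24≤30, 2·4+6·4=32≤33, objective 52.
(s,t)=(5,3): 5·5+1·3=28≤30, 2·5+6·3=28≤33, objective 51.
The best lattice point is (4,4), giving 52.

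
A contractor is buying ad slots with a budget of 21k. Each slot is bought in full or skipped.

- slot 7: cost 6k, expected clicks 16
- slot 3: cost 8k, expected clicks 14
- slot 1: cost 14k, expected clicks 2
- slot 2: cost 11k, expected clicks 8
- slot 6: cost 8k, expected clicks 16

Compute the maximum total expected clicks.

32

This is a 0-1 knapsack instance.
Allowing fractional choices, the relaxed optimum would be about 44.2, but ad slots are indivisible.
slot 7 + slot 6: cost 6 + 8 = 14 ≤ 21, expected clicks 16 + 16 = 32.
slot 3 + slot 6: cost 8 + 8 = 16 ≤ 21, expected clicks 14 + 16 = 30.
slot 7 + slot 3: cost 6 + 8 = 14 ≤ 21, expected clicks 16 + 14 = 30.
Best is slot 7 and slot 6 with total expected clicks 32.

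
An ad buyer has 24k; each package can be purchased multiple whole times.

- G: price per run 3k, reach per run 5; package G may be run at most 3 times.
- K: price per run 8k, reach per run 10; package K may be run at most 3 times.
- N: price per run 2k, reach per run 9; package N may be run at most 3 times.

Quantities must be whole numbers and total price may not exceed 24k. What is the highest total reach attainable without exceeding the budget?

52

This is a bounded integer knapsack.
2×K and 3×N: price 22 ≤ 24, reach 2·10 + 3·9 = 47.
3×G, 1×K, and 3×N: price 23 ≤ 24, reach 3·5 + 1·10 + 3·9 = 52.
Best is 52.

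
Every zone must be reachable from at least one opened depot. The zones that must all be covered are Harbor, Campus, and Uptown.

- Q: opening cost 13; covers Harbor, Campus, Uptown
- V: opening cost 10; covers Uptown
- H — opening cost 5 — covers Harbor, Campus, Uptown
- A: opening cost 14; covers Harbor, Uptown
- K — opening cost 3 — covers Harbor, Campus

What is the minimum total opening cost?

The greedy cost-per-new-zone heuristic would pick K and H for 8, but a cheaper cover exists.
H alone covers Harbor, Campus, Uptown — every zone.
Total opening cost: 5.
No cover costs less than 5.

5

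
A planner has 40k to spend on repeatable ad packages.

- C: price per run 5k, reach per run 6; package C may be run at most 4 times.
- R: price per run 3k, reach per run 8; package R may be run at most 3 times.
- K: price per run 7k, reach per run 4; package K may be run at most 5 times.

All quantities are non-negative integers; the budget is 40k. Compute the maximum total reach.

52

R has the best ratio (8/3); taking only R gives at most 3×8 = 24 (stopped by the supply cap of 3).
Mixing does better — 4×C, 3×R, and 1×K: price 36 ≤ 40, reach 4·6 + 3·8 + 1·4 = 52.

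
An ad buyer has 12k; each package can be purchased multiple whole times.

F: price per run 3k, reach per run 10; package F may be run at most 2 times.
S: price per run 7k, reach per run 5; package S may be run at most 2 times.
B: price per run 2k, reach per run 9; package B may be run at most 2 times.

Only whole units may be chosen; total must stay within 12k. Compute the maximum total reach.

B has the best ratio (9/2); taking only B gives at most 2×9 = 18 (stopped by the supply cap of 2).
Mixing does better — 2×F and 2×B: price 10 ≤ 12, reach 2·10 + 2·9 = 38.

38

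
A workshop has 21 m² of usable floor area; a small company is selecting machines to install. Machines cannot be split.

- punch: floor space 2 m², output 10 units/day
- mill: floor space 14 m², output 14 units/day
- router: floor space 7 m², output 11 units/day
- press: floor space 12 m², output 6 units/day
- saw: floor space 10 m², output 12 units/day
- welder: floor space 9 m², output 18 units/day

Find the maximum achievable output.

punch + router + welder: floor space 2 + 7 + 9 = 18 ≤ 21, output 10 + 11 + 18 = 39.
punch + saw + welder: floor space 2 + 10 + 9 = 21 ≤ 21, output 10 + 12 + 18 = 40.
Best is punch, saw, and welder with total output 40.

40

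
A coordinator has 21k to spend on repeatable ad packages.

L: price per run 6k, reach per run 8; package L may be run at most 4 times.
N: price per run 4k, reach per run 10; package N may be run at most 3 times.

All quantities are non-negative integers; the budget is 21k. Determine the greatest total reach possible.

Take 1×L and 3×N: price 18 ≤ 21, reach 1·8 + 3·10 = 38.
N has the best ratio (10/4) and is taken to its limit of 3; remaining capacity is filled optimally with the others.

38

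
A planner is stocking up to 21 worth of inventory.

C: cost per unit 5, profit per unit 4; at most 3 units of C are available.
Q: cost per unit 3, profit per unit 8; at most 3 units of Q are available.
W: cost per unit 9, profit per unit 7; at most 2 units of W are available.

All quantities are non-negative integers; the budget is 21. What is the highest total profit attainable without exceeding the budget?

This is a bounded integer knapsack.
3×Q and 1×W: cost 18 ≤ 21, profit 3·8 + 1·7 = 31.
2×C and 3×Q: cost 19 ≤ 21, profit 2·4 + 3·8 = 32.
Best is 32.

32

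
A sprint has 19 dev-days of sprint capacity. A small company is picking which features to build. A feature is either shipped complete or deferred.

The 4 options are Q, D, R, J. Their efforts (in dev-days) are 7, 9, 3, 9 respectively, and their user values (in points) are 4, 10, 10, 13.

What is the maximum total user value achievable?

This is an integer program with binary decision variables.
Q + D + R: effort 7 + 9 + 3 = 19 ≤ 19, user value 4 + 10 + 10 = 24.
Q + R + J: effort 7 + 3 + 9 = 19 ≤ 19, user value 4 + 10 + 13 = 27.
R + J: effort 3 + 9 = 12 ≤ 19, user value 10 + 13 = 23.
Best is Q, R, and J with total user value 27.

27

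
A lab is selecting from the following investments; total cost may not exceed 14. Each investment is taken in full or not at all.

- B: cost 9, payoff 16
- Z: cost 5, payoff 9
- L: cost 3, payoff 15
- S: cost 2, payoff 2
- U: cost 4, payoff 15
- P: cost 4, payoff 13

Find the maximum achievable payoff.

Allowing fractional choices, the relaxed optimum would be about 48.4, but investments are indivisible.
Z + L + S + U: cost 5 + 3 + 2 + 4 = 14 ≤ 14, payoff 9 + 15 + 2 + 15 = 41.
L + S + U + P: cost 3 + 2 + 4 + 4 = 13 ≤ 14, payoff 15 + 2 + 15 + 13 = 45.
L + U + P: cost 3 + 4 + 4 = 11 ≤ 14, payoff 15 + 15 + 13 = 43.
Best is L, S, U, and P with total payoff 45.

45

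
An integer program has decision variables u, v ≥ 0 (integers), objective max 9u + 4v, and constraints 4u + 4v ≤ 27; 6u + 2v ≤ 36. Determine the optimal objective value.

(u,v)=(6,0) is feasible, giving 54.
(u,v)=(5,1) is feasible, giving 49.
(u,v)=(5,0) is feasible, giving 45.
(u,v)=(4,2) is feasible, giving 44.
No feasible integer point exceeds 54.

54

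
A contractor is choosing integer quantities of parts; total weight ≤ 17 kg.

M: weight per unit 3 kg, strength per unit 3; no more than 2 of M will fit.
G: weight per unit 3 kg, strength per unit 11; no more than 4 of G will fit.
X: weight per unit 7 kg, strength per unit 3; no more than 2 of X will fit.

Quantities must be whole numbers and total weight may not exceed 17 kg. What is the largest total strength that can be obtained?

Take 1×M and 4×G: weight 15 ≤ 17, strength 1·3 + 4·11 = 47.
G has the best ratio (11/3) and is taken to its limit of 4; remaining capacity is filled optimally with the others.

47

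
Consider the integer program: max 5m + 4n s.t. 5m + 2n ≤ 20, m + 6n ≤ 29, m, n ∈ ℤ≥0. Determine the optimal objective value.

26

(m,n)=(2,4): 5·2+2·4=18≤20, 1·2+6·4=26≤29, objective 26.
(m,n)=(2,3): 5·2+2·3=16≤20, 1·2+6·3=20≤29, objective 22.
No feasible integer point exceeds 26.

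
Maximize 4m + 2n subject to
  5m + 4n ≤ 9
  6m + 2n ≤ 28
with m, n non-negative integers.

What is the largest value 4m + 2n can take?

6

(m,n)=(1,1) is feasible, giving 6.
(m,n)=(0,2) is feasible, giving 4.
(m,n)=(1,0) is feasible, giving 4.
(m,n)=(0,1) is feasible, giving 2.
The best lattice point is (1,1), giving 6.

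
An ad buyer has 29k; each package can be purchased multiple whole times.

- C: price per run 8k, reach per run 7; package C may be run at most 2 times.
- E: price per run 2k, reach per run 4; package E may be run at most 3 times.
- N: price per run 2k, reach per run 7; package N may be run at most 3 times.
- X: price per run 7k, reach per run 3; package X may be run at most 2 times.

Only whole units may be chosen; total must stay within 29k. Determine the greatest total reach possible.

N has the best ratio (7/2); taking only N gives at most 3×7 = 21 (stopped by the supply cap of 3).
Mixing does better — 2×C, 3×E, and 3×N: price 28 ≤ 29, reach 2·7 + 3·4 + 3·7 = 47.

47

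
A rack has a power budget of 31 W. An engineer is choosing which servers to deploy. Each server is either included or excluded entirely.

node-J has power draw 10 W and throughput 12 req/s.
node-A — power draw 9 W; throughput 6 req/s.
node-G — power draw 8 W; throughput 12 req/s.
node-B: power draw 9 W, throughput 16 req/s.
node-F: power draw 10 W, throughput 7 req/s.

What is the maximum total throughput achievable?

This is an integer program with binary decision variables.
Allowing fractional choices, the relaxed optimum would be about 42.8, but servers are indivisible.
node-J + node-G + node-B: power draw 10 + 8 + 9 = 27 ≤ 31, throughput 12 + 12 + 16 = 40.
node-J + node-B + node-F: power draw 10 + 9 + 10 = 29 ≤ 31, throughput 12 + 16 + 7 = 35.
node-G + node-B + node-F: power draw 8 + 9 + 10 = 27 ≤ 31, throughput 12 + 16 + 7 = 35.
Best is node-J, node-G, and node-B with total throughput 40.

40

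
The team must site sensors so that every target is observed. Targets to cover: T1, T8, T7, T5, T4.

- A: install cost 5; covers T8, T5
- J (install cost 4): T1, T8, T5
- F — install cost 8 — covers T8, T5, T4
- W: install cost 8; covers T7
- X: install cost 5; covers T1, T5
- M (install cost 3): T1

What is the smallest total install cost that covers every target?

The greedy cost-per-new-target heuristic would pick J, F, and W for 20, but a cheaper cover exists.
Choose F, W, and M: together they cover T1, T8, T7, T5, T4 — every target.
Total install cost: 8 + 8 + 3 = 19.
No cover costs less than 19.

19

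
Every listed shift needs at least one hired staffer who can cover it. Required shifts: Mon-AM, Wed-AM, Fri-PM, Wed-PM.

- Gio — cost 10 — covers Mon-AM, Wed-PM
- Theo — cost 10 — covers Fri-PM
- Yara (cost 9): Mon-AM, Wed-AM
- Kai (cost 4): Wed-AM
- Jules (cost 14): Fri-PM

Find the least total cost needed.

24

This is a weighted set-cover instance.
Choose Gio, Theo, and Kai: together they cover Mon-AM, Wed-AM, Fri-PM, Wed-PM — every shift.
Total cost: 10 + 10 + 4 = 24.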